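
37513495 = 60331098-22817603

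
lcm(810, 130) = 10530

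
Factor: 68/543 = 2^2*3^(-1)*17^1*181^(-1)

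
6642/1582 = 3321/791 ≈ 4.20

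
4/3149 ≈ 0.00127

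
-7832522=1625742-9458264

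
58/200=29/100=0.29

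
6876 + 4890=11766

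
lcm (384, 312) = 4992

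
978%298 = 84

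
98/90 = 49/45≈1.09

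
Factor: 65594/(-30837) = -1*2^1*3^(-1)*19^(-1)*541^(-1)*32797^1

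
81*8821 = 714501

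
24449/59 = 414 + 23/59 ≈ 414.39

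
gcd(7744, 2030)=2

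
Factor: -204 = -1*2^2*3^1*17^1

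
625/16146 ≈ 0.0387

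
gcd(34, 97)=1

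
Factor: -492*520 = -1*2^5*3^1*5^1*13^1*41^1 = -255840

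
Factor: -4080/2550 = -1 * 2^3 * 5^(-1) = -8/5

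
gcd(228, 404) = 4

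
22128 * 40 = 885120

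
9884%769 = 656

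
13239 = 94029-80790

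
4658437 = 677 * 6881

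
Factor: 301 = 7^1*43^1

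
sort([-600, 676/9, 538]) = [-600, 676/9, 538]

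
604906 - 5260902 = -4655996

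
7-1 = 6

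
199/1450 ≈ 0.137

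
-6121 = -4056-2065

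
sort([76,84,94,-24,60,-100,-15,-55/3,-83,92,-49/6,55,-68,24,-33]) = [-100,-83,-68,-33,-24,-55/3,-15,-49/6,24,55,60,76,84,92,94]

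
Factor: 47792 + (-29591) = 3^1 * 6067^1 = 18201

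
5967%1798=573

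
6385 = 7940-1555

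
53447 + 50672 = 104119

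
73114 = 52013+21101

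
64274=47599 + 16675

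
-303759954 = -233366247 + -70393707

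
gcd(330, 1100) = 110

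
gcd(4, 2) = 2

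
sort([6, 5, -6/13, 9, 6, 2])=[-6/13, 2, 5, 6, 6, 9]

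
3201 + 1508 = 4709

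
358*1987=711346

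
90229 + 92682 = 182911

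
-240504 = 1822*(-132)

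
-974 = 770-1744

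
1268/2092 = 317/523≈0.606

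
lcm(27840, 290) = 27840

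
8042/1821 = 4 + 758/1821 ≈ 4.42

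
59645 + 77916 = 137561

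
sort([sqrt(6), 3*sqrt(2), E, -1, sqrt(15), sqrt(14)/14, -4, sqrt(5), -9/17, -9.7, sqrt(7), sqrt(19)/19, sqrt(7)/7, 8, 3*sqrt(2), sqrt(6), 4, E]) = [-9.7, -4, -1, -9/17, sqrt(19)/19, sqrt(14)/14, sqrt(7)/7, sqrt(5), sqrt(6), sqrt(6), sqrt(7), E, E, sqrt(15), 4, 3*sqrt(2), 3*sqrt(2), 8]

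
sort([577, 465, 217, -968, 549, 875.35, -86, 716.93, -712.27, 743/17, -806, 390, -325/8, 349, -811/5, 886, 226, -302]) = [-968, -806, -712.27, -302, -811/5, -86, -325/8, 743/17, 217, 226, 349, 390, 465, 549, 577, 716.93, 875.35, 886]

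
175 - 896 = -721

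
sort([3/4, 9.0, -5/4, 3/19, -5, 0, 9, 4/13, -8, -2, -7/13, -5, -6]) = [-8, -6, -5, -5, -2, -5/4, -7/13, 0, 3/19, 4/13, 3/4, 9.0, 9]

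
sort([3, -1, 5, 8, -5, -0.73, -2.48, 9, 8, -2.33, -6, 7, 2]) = [-6, -5, -2.48, -2.33, -1, -0.73, 2, 3, 5, 7, 8, 8, 9]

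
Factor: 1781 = 13^1*137^1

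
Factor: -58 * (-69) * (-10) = -1 * 2^2 * 3^1 * 5^1 * 23^1 * 29^1 = -40020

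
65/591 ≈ 0.110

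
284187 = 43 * 6609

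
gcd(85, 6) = 1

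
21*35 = 735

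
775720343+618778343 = 1394498686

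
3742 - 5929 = -2187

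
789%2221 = 789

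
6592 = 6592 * 1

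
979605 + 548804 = 1528409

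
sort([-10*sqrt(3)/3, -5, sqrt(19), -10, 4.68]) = [-10, -10*sqrt(3)/3, -5, sqrt(19), 4.68]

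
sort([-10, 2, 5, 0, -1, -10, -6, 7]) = [-10, -10, -6, -1, 0, 2, 5, 7]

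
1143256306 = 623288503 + 519967803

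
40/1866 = 20/933 ≈ 0.0214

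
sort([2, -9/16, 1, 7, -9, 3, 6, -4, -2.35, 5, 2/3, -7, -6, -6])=[-9, -7, -6, -6, -4, -2.35, -9/16, 2/3, 1, 2, 3, 5, 6, 7]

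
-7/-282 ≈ 0.0248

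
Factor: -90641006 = -1*2^1*2729^1*16607^1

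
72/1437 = 24/479 ≈ 0.0501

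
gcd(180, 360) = 180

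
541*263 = 142283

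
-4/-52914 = 2/26457 ≈ 0.0000756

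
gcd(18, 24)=6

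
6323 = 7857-1534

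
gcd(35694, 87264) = 54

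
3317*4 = 13268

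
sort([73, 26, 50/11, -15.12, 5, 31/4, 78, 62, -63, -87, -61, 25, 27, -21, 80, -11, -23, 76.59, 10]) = [-87, -63, -61, -23, -21, -15.12, -11, 50/11, 5, 31/4, 10, 25, 26, 27, 62, 73, 76.59, 78, 80]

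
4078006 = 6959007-2881001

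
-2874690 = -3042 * 945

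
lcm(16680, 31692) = 316920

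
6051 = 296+5755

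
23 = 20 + 3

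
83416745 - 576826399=-493409654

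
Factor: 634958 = 2^1 * 59^1 * 5381^1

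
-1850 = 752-2602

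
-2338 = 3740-6078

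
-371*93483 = -34682193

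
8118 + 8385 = 16503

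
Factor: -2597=-1 * 7^2 * 53^1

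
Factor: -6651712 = -1*2^6*37^1*53^2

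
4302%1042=134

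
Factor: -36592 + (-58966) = -1*2^1*47779^1 = -95558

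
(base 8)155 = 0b1101101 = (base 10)109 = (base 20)59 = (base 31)3g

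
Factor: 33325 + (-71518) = -1 * 3^1 * 29^1 * 439^1 = -38193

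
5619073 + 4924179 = 10543252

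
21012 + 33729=54741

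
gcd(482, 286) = 2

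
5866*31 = 181846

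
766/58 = 383/29 ≈ 13.21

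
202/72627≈0.00278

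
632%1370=632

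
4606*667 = 3072202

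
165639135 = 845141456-679502321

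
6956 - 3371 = 3585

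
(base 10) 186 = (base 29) 6c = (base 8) 272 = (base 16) ba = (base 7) 354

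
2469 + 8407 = 10876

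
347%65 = 22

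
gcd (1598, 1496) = 34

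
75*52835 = 3962625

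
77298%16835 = 9958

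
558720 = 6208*90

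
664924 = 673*988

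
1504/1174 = 1 + 165/587 ≈ 1.28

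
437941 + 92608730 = 93046671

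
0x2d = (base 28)1h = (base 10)45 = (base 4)231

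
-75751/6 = -12625 - 1/6 ≈ -12625.17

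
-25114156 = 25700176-50814332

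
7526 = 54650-47124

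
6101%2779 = 543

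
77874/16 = 4867 + 1/8 ≈ 4867.13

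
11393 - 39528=-28135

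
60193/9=6688 + 1/9 ≈ 6688.11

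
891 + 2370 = 3261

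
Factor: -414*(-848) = 2^5*3^2*23^1*53^1 = 351072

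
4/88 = 1/22 ≈ 0.0455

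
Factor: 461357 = 13^1 * 23^1 * 1543^1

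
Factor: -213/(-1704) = 2^(-3) = 1/8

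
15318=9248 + 6070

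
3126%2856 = 270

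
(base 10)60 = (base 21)2i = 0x3c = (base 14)44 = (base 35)1p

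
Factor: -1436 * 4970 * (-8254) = 2^4 * 5^1 * 7^1 * 71^1 * 359^1 * 4127^1 = 58908137680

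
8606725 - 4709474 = 3897251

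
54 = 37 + 17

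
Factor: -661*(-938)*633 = 2^1*3^1*7^1*67^1*211^1*661^1 = 392471394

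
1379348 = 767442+611906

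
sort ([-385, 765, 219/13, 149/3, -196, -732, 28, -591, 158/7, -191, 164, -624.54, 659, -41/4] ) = [-732, -624.54, -591, -385, -196, -191, -41/4, 219/13, 158/7, 28, 149/3, 164, 659, 765] 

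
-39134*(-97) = 3795998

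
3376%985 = 421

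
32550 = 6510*5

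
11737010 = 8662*1355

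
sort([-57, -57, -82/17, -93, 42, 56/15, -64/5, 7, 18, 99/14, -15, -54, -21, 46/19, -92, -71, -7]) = [-93, -92, -71, -57, -57, -54, -21, -15, -64/5, -7, -82/17, 46/19, 56/15, 7, 99/14, 18, 42]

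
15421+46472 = 61893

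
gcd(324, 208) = 4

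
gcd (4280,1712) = 856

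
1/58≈0.0172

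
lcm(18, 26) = 234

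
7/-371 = -1/53 ≈ -0.0189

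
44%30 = 14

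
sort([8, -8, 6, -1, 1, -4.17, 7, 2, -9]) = [-9, -8, -4.17, -1, 1, 2, 6, 7, 8]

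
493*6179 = 3046247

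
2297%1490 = 807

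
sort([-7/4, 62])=[-7/4, 62]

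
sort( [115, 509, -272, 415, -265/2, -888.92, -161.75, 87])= [-888.92, -272, -161.75, -265/2, 87, 115, 415, 509]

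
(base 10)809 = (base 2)1100101001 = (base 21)1hb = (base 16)329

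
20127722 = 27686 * 727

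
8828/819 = 10+638/819≈10.78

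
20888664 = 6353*3288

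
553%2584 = 553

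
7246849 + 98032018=105278867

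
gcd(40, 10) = 10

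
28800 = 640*45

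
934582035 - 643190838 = 291391197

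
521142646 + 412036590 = 933179236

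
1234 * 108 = 133272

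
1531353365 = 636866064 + 894487301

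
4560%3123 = 1437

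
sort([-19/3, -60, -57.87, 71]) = [-60, -57.87, -19/3, 71]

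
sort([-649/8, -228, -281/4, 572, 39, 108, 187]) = [-228, -649/8, -281/4, 39, 108, 187, 572]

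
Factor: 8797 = 19^1*463^1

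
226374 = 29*7806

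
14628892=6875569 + 7753323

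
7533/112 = 67 + 29/112 ≈ 67.26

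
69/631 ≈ 0.109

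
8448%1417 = 1363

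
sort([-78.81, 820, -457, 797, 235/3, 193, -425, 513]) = [-457, -425, -78.81, 235/3, 193, 513, 797, 820]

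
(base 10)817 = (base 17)2e1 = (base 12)581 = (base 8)1461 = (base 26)15b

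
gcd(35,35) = 35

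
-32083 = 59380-91463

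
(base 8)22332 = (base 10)9434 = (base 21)1085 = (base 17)1fag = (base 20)13be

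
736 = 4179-3443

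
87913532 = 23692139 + 64221393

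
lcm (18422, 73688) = 73688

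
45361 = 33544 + 11817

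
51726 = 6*8621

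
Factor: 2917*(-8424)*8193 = -1*2^3*3^5*13^1*2731^1*2917^1 = -201325015944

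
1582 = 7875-6293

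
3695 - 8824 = -5129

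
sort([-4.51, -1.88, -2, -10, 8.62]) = [-10, -4.51, -2, -1.88, 8.62]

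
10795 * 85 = 917575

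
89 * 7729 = 687881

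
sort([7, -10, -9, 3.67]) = [-10, -9, 3.67, 7]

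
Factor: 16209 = 3^2 * 1801^1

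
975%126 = 93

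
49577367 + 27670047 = 77247414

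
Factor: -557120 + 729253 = 13^1 * 13241^1 = 172133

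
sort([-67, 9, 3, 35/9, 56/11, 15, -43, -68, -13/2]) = [-68, -67, -43, -13/2, 3, 35/9, 56/11, 9, 15]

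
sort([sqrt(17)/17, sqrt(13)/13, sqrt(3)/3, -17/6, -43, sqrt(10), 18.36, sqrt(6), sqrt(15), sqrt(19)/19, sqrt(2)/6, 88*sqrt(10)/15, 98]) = [-43, -17/6, sqrt(19)/19, sqrt(2)/6, sqrt(17)/17, sqrt(13)/13, sqrt(3)/3, sqrt(6), sqrt(10), sqrt(15), 18.36, 88*sqrt(10)/15, 98]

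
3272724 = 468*6993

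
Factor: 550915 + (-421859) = 2^5 * 37^1 * 109^1 = 129056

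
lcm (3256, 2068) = 153032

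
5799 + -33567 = -27768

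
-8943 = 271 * (-33)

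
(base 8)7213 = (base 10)3723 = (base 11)2885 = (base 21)896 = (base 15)1183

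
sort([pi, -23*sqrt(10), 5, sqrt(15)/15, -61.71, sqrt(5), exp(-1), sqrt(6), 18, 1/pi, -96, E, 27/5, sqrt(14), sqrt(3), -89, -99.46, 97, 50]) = [-99.46, -96, -89, -23*sqrt(10), -61.71, sqrt(15)/15, 1/pi, exp(-1), sqrt(3), sqrt(5), sqrt(6), E, pi, sqrt(14), 5, 27/5, 18, 50, 97]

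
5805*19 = 110295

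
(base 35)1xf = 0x95b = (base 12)1477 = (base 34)22f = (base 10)2395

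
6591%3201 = 189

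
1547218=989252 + 557966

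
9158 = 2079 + 7079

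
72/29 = 2 + 14/29 ≈ 2.48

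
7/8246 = 1/1178 ≈ 0.000849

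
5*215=1075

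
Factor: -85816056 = -1*2^3*3^1*577^1*6197^1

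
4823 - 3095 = 1728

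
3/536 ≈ 0.00560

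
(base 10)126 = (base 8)176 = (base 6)330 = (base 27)4i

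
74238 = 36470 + 37768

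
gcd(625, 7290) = 5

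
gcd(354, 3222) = 6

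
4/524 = 1/131 ≈ 0.00763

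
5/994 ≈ 0.00503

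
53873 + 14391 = 68264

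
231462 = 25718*9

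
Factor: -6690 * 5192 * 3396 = -1 * 2^6 * 3^2 * 5^1 * 11^1 * 59^1 * 223^1 * 283^1 = -117958294080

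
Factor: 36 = 2^2*3^2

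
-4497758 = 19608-4517366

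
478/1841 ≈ 0.260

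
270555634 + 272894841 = 543450475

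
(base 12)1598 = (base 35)239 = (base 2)101000000100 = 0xa04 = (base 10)2564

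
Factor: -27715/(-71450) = 2^(-1)*5^(-1)*23^1*241^1*1429^(-1) = 5543/14290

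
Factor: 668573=103^1 * 6491^1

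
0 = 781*0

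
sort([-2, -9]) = [-9, -2]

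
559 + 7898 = 8457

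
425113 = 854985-429872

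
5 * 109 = 545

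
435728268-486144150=-50415882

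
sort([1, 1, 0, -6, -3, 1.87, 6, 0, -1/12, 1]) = [-6, -3, -1/12, 0, 0, 1, 1, 1, 1.87, 6]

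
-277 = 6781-7058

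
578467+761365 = 1339832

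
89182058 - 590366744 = -501184686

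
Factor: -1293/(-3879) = 3^(-1) = 1/3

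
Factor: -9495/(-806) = 2^(-1) * 3^2 * 5^1 * 13^(-1) * 31^(-1) * 211^1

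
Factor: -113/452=-1*2^(-2)=-1/4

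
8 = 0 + 8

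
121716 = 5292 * 23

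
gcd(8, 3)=1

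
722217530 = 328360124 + 393857406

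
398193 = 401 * 993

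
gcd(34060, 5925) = 5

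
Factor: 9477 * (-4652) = -1 * 2^2 * 3^6 * 13^1 * 1163^1 = -44087004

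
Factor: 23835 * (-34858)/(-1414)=3^1 * 5^1 * 29^1 * 101^(-1) * 227^1 * 601^1=59345745/101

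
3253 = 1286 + 1967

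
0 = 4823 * 0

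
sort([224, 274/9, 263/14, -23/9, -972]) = [-972, -23/9, 263/14, 274/9, 224]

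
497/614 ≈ 0.809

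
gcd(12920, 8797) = 19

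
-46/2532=-23/1266 ≈ -0.0182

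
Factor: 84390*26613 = 2^1*3^3*5^1*29^1*97^1*2957^1 = 2245871070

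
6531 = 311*21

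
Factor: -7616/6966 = -1 * 2^5 * 3^(-4) * 7^1 * 17^1 * 43^(-1) = -3808/3483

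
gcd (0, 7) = 7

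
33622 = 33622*1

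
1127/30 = 37 + 17/30 ≈ 37.57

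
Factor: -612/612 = -1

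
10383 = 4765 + 5618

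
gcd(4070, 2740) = 10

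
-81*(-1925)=155925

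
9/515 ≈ 0.0175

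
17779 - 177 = 17602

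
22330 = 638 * 35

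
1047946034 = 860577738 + 187368296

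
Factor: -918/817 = -1*2^1*3^3*17^1*19^(-1)*43^(-1)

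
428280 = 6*71380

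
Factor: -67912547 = -1*269^1*252463^1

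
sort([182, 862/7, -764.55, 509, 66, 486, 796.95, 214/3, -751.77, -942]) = [-942, -764.55, -751.77, 66, 214/3, 862/7, 182, 486, 509, 796.95]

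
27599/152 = 181 + 87/152 ≈ 181.57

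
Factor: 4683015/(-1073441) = -1 * 3^4 * 5^1 * 31^1 * 373^1 * 1073441^(-1)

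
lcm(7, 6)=42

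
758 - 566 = 192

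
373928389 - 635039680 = -261111291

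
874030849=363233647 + 510797202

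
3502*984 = 3445968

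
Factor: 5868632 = 2^3*7^2*11^1*1361^1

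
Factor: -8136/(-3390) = 2^2*3^1*5^(-1) = 12/5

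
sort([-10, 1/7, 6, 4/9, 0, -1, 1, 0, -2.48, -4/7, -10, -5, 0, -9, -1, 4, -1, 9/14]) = [-10, -10, -9, -5, -2.48, -1, -1, -1, -4/7, 0, 0, 0, 1/7, 4/9, 9/14, 1, 4, 6]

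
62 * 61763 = 3829306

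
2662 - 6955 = -4293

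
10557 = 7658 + 2899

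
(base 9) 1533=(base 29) 1b4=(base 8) 2214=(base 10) 1164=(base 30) 18o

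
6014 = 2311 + 3703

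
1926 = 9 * 214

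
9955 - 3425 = 6530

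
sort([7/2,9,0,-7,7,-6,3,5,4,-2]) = [-7,-6,-2,0,3,7/2,4,5,7,9]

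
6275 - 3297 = 2978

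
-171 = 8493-8664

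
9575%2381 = 51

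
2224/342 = 1112/171 ≈ 6.50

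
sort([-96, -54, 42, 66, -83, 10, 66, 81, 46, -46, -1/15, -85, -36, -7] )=[-96, -85, -83, -54, -46, -36, -7, -1/15, 10, 42, 46, 66, 66, 81] 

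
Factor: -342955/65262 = -1*2^(-1)*3^(-1)*5^1*73^(-1)*113^1*149^(-1)*607^1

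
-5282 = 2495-7777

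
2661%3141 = 2661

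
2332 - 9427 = -7095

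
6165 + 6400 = 12565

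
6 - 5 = 1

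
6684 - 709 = 5975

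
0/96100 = 0 = 0.00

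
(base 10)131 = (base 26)51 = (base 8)203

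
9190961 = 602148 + 8588813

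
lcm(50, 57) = 2850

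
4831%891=376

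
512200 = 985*520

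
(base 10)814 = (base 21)1hg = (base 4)30232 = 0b1100101110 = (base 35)n9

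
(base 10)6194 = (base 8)14062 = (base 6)44402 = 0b1100000110010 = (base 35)51y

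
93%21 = 9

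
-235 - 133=-368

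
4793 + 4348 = 9141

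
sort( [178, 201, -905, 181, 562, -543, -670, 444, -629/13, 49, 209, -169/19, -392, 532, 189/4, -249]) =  [-905, -670, -543, -392, -249, -629/13, -169/19, 189/4, 49, 178, 181, 201, 209, 444, 532, 562]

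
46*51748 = 2380408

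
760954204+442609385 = 1203563589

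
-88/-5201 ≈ 0.0169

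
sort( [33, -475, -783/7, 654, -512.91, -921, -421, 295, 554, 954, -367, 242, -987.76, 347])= [-987.76, -921, -512.91, -475, -421, -367, -783/7, 33, 242, 295, 347, 554, 654, 954]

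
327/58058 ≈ 0.00563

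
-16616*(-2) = 33232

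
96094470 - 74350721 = 21743749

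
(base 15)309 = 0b1010101100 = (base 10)684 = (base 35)jj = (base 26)108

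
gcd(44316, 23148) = 36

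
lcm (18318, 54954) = 54954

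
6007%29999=6007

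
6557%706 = 203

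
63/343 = 9/49 ≈ 0.184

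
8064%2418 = 810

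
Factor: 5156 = 2^2 * 1289^1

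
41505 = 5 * 8301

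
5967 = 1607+4360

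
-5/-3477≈0.00144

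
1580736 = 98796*16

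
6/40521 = 2/13507 ≈ 0.000148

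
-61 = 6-67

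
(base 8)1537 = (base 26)175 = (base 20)233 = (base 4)31133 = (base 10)863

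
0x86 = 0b10000110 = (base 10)134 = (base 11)112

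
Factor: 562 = 2^1*281^1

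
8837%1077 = 221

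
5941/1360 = 4 + 501/1360≈4.37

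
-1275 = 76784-78059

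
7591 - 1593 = 5998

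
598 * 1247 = 745706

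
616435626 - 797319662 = -180884036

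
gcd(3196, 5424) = 4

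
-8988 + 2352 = -6636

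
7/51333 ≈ 0.000136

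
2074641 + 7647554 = 9722195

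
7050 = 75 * 94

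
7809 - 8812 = -1003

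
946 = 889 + 57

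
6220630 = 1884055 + 4336575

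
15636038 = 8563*1826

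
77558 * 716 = 55531528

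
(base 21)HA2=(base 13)3680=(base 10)7709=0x1E1D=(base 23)ED4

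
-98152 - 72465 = -170617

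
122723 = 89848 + 32875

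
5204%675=479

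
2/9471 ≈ 0.000211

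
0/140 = 0 = 0.00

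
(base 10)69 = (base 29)2b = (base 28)2d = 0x45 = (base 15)49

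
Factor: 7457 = 7457^1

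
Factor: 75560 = 2^3*5^1*1889^1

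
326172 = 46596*7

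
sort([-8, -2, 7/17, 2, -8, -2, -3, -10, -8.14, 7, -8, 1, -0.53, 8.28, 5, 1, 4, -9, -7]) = [-10, -9, -8.14, -8, -8, -8, -7, -3, -2, -2, -0.53, 7/17, 1, 1, 2, 4, 5, 7, 8.28]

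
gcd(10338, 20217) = 3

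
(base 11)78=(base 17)50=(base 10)85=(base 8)125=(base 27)34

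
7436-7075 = 361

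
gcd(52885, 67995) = 7555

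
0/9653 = 0 = 0.00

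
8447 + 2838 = 11285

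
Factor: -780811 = -1 * 37^1 * 47^1 * 449^1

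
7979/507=15 + 374/507 ≈ 15.74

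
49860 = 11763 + 38097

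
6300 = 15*420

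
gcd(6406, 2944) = 2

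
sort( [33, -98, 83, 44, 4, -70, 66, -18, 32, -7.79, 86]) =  [-98, -70, -18, -7.79, 4, 32, 33, 44, 66, 83, 86]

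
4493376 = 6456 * 696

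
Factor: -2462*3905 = -1*2^1*5^1*11^1*71^1*1231^1 = -9614110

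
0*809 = 0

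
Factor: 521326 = 2^1*13^1*20051^1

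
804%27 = 21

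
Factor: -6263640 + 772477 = -1*5491163^1 = -5491163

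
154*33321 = 5131434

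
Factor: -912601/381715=-1*5^(-1)*29^1*31469^1*76343^(-1)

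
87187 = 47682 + 39505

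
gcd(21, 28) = 7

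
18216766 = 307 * 59338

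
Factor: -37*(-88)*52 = 2^5*11^1*13^1*37^1 = 169312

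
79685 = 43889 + 35796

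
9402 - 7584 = 1818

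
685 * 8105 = 5551925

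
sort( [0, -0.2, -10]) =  [-10, -0.2, 0]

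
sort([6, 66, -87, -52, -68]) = [-87, -68, -52, 6, 66]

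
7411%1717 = 543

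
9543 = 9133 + 410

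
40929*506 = 20710074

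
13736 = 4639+9097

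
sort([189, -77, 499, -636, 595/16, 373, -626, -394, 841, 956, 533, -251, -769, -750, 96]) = [-769, -750, -636, -626, -394, -251, -77, 595/16, 96, 189, 373, 499, 533, 841, 956]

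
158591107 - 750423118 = -591832011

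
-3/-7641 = 1/2547 ≈ 0.000393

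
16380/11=1489+1/11 ≈ 1489.09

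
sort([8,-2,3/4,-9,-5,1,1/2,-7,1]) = [-9,-7,-5,-2,1/2,3/4,1,1,8]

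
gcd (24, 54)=6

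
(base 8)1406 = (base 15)369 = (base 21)1fi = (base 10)774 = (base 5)11044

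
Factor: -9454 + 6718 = -1 * 2^4 * 3^2 * 19^1 = -2736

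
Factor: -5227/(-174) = 2^(-1)*3^(-1)*29^(-1)*5227^1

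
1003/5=200 + 3/5=200.60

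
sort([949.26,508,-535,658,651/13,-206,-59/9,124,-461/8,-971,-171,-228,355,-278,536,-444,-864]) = [-971,-864,-535,-444,-278,-228,-206,-171,-461/8,-59/9,651/13,124,355,508,536,658,949.26]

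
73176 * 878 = 64248528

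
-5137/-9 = 570 + 7/9 ≈ 570.78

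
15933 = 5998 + 9935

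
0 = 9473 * 0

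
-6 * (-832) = 4992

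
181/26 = 6 + 25/26≈6.96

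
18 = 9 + 9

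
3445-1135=2310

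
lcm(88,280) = 3080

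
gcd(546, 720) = 6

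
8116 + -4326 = 3790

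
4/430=2/215 ≈ 0.00930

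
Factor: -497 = -1 * 7^1 * 71^1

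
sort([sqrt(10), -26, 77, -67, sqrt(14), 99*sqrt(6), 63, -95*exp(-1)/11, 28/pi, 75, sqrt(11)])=[-67, -26, -95*exp(-1)/11, sqrt(10), sqrt(11), sqrt(14), 28/pi, 63, 75, 77, 99*sqrt(6)]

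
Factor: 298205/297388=2^(-2)*5^1*7^(-1)*13^(-1)*73^1=365/364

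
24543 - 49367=-24824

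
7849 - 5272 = 2577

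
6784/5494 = 3392/2747 ≈ 1.23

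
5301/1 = 5301 = 5301.00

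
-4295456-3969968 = -8265424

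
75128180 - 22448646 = 52679534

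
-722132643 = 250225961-972358604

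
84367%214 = 51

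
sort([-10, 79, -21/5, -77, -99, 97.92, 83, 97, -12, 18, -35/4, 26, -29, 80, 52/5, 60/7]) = [-99, -77, -29, -12, -10, -35/4, -21/5, 60/7, 52/5, 18, 26, 79, 80, 83, 97, 97.92]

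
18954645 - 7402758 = 11551887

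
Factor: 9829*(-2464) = -1*2^5*7^1*11^1*9829^1 = -24218656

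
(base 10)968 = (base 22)200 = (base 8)1710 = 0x3c8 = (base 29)14b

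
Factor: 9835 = 5^1 * 7^1 * 281^1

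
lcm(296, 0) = 0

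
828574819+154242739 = 982817558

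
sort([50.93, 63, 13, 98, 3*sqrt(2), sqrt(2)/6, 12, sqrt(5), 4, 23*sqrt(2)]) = [sqrt(2)/6, sqrt(5), 4, 3*sqrt(2), 12, 13, 23*sqrt(2), 50.93, 63, 98]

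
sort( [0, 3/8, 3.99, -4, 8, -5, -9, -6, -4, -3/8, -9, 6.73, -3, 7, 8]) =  [-9, -9, -6, -5, -4, -4, -3, -3/8, 0, 3/8, 3.99, 6.73, 7, 8, 8]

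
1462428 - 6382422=-4919994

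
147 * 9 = 1323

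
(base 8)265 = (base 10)181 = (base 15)c1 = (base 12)131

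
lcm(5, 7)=35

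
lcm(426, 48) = 3408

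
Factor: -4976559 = -1*3^4*7^1*67^1*131^1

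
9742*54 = 526068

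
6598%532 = 214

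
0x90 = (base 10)144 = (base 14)a4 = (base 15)99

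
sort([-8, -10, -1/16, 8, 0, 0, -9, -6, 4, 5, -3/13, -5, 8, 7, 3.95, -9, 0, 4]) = [-10, -9, -9, -8, -6, -5, -3/13, -1/16, 0, 0, 0, 3.95, 4, 4, 5, 7, 8, 8]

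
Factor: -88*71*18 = -1*2^4*3^2*11^1*71^1 = -112464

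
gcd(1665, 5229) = 9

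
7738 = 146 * 53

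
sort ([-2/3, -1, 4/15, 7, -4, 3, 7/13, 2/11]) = [-4, -1, -2/3, 2/11, 4/15, 7/13, 3, 7]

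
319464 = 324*986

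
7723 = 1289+6434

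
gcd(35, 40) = 5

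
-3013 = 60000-63013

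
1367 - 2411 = -1044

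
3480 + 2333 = 5813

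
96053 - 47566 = 48487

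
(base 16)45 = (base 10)69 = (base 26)2h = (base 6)153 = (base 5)234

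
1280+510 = 1790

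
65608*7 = 459256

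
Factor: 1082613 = 3^1*7^1*31^1*1663^1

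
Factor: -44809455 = -1*3^1*5^1*2987297^1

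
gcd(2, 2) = 2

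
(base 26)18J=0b1110000111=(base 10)903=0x387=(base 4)32013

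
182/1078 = 13/77 ≈ 0.169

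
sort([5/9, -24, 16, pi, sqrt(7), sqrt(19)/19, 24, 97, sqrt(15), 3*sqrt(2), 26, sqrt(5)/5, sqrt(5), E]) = [-24, sqrt(19)/19, sqrt(5)/5, 5/9, sqrt(5), sqrt(7), E, pi, sqrt(15), 3*sqrt(2), 16, 24, 26, 97]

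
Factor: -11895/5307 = -1*5^1*13^1*29^(-1) = -65/29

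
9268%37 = 18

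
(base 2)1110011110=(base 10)926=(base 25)1c1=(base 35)qg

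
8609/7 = 1229 + 6/7 ≈ 1229.86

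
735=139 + 596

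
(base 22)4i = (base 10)106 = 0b1101010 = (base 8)152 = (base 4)1222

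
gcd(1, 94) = 1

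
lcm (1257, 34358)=103074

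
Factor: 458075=5^2 * 73^1 * 251^1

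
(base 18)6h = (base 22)5f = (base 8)175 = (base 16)7d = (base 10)125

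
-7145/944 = -7-537/944 ≈ -7.57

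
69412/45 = 1542 + 22/45 ≈ 1542.49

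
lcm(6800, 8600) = 292400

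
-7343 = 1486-8829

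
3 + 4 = 7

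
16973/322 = 52 + 229/322 ≈ 52.71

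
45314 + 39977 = 85291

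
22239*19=422541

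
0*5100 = 0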